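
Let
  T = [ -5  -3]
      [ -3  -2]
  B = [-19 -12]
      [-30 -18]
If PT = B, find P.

Right-multiplying both sides by T⁻¹ gives P = BT⁻¹.
det T = 1, so T⁻¹ = [[-2, 3], [3, -5]].
P = BT⁻¹ = [[-19, -12], [-30, -18]] · [[-2, 3], [3, -5]] = [[2, 3], [6, 0]].

P = [[2, 3], [6, 0]]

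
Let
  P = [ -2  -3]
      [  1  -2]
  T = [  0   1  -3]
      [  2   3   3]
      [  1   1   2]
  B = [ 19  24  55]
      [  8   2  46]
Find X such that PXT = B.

Left-multiply by P⁻¹ and right-multiply by T⁻¹: X = P⁻¹BT⁻¹.
P has determinant 7; P⁻¹ = [[-2/7, 3/7], [-1/7, -2/7]].
det T = 2; the adjugate gives T⁻¹ = [[3/2, -5/2, 6], [-1/2, 3/2, -3], [-1/2, 1/2, -1]].
P⁻¹B = [[-2, -6, 4], [-5, -4, -21]].
X = (P⁻¹B)T⁻¹ = [[-2, -2, 2], [5, -4, 3]].

X = [[-2, -2, 2], [5, -4, 3]]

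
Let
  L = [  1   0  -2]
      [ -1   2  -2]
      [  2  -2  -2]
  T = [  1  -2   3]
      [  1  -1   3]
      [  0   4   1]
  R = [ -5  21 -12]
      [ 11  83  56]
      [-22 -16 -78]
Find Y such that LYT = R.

Y = L⁻¹RT⁻¹ (apply L⁻¹ on the left and T⁻¹ on the right).
det L = -4, so L⁻¹ = [[2, -1, -1], [3/2, -1/2, -1], [1/2, -1/2, -1/2]].
det T = 1, so T⁻¹ = [[-13, 14, -3], [-1, 1, 0], [4, -4, 1]].
L⁻¹R = [[1, -25, -2], [9, 6, 32], [3, -23, 5]].
Y = (L⁻¹R)T⁻¹ = [[4, -3, -5], [5, 4, 5], [4, -1, -4]].

Y = [[4, -3, -5], [5, 4, 5], [4, -1, -4]]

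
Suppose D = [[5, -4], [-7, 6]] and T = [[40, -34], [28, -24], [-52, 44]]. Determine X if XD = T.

X = [[1, -5], [0, -4], [-2, 6]]

Since D sits to the right of X, X = TD⁻¹.
det D = 2, so D⁻¹ = [[3, 2], [7/2, 5/2]].
X = TD⁻¹ = [[40, -34], [28, -24], [-52, 44]] · [[3, 2], [7/2, 5/2]] = [[1, -5], [0, -4], [-2, 6]].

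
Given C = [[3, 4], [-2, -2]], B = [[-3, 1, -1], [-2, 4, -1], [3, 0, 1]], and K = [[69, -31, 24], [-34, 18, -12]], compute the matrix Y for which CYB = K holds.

Left-multiply by C⁻¹ and right-multiply by B⁻¹: Y = C⁻¹KB⁻¹.
det C = 2, so C⁻¹ = [[-1, -2], [1, 3/2]].
det B = -1; the adjugate gives B⁻¹ = [[-4, 1, -3], [1, 0, 1], [12, -3, 10]].
C⁻¹K = [[-1, -5, 0], [18, -4, 6]].
Y = (C⁻¹K)B⁻¹ = [[-1, -1, -2], [-4, 0, 2]].

Y = [[-1, -1, -2], [-4, 0, 2]]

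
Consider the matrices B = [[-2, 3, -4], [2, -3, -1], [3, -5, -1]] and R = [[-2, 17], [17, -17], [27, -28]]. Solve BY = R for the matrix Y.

B is on the left of Y, so left-multiply by B⁻¹: Y = B⁻¹R.
det B = 5; the adjugate gives B⁻¹ = [[-2/5, 23/5, -3], [-1/5, 14/5, -2], [-1/5, -1/5, 0]].
Y = B⁻¹R = [[-2/5, 23/5, -3], [-1/5, 14/5, -2], [-1/5, -1/5, 0]] · [[-2, 17], [17, -17], [27, -28]] = [[-2, -1], [-6, 5], [-3, 0]].

Y = [[-2, -1], [-6, 5], [-3, 0]]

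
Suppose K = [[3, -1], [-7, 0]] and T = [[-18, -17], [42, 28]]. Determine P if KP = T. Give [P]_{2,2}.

Since K multiplies P on the left, P = K⁻¹T.
det K = -7, so K⁻¹ = [[0, -1/7], [-1, -3/7]].
P = K⁻¹T = [[0, -1/7], [-1, -3/7]] · [[-18, -17], [42, 28]] = [[-6, -4], [0, 5]].

5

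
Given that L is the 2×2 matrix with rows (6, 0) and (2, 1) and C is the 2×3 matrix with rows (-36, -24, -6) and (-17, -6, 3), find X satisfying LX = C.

L is on the left of X, so left-multiply by L⁻¹: X = L⁻¹C.
det L = 6, so L⁻¹ = [[1/6, 0], [-1/3, 1]].
X = L⁻¹C = [[1/6, 0], [-1/3, 1]] · [[-36, -24, -6], [-17, -6, 3]] = [[-6, -4, -1], [-5, 2, 5]].

X = [[-6, -4, -1], [-5, 2, 5]]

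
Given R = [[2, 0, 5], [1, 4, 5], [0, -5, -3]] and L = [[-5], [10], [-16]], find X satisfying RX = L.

Left-multiplying both sides by R⁻¹ gives X = R⁻¹L.
R has determinant 1; R⁻¹ = [[13, -25, -20], [3, -6, -5], [-5, 10, 8]].
X = R⁻¹L = [[13, -25, -20], [3, -6, -5], [-5, 10, 8]] · [[-5], [10], [-16]] = [[5], [5], [-3]].

X = [[5], [5], [-3]]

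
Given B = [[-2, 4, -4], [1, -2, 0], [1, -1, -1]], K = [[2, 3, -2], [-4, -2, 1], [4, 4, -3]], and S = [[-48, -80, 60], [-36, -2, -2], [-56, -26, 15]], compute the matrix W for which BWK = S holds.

W = [[0, 4, 0], [-5, -4, 1], [-1, -4, 4]]

Left-multiply by B⁻¹ and right-multiply by K⁻¹: W = B⁻¹SK⁻¹.
det B = -4; the adjugate gives B⁻¹ = [[-1/2, -2, 2], [-1/4, -3/2, 1], [-1/4, -1/2, 0]].
det K = -4, so K⁻¹ = [[-1/2, -1/4, 1/4], [2, -1/2, -3/2], [2, -1, -2]].
B⁻¹S = [[-16, -8, 4], [10, -3, 3], [30, 21, -14]].
W = (B⁻¹S)K⁻¹ = [[0, 4, 0], [-5, -4, 1], [-1, -4, 4]].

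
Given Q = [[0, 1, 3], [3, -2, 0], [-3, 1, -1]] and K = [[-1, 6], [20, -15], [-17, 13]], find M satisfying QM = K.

Since Q multiplies M on the left, M = Q⁻¹K.
det Q = -6; the adjugate gives Q⁻¹ = [[-1/3, -2/3, -1], [-1/2, -3/2, -3/2], [1/2, 1/2, 1/2]].
M = Q⁻¹K = [[-1/3, -2/3, -1], [-1/2, -3/2, -3/2], [1/2, 1/2, 1/2]] · [[-1, 6], [20, -15], [-17, 13]] = [[4, -5], [-4, 0], [1, 2]].

M = [[4, -5], [-4, 0], [1, 2]]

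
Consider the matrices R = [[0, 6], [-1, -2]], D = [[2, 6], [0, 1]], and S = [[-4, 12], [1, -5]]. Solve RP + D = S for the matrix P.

RP = S − D = [[-6, 6], [1, -6]].
Since R multiplies P on the left, P = R⁻¹(S − D).
det R = 6, so R⁻¹ = [[-1/3, -1], [1/6, 0]].
P = R⁻¹(S − D) = [[1, 4], [-1, 1]].

P = [[1, 4], [-1, 1]]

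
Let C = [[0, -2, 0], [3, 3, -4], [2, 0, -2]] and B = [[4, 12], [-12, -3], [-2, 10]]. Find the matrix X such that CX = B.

Since C multiplies X on the left, X = C⁻¹B.
C has determinant 4; C⁻¹ = [[-3/2, -1, 2], [-1/2, 0, 0], [-3/2, -1, 3/2]].
X = C⁻¹B = [[-3/2, -1, 2], [-1/2, 0, 0], [-3/2, -1, 3/2]] · [[4, 12], [-12, -3], [-2, 10]] = [[2, 5], [-2, -6], [3, 0]].

X = [[2, 5], [-2, -6], [3, 0]]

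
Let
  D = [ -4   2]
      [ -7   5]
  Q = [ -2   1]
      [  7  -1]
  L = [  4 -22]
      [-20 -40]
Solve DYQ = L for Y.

Isolating Y: multiply by D⁻¹ from the left and Q⁻¹ from the right, so Y = D⁻¹LQ⁻¹.
D has determinant -6; D⁻¹ = [[-5/6, 1/3], [-7/6, 2/3]].
det Q = -5, so Q⁻¹ = [[1/5, 1/5], [7/5, 2/5]].
D⁻¹L = [[-10, 5], [-18, -1]].
Y = (D⁻¹L)Q⁻¹ = [[5, 0], [-5, -4]].

Y = [[5, 0], [-5, -4]]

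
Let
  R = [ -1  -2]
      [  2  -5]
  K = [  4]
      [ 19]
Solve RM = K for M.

M = [[2], [-3]]

Since R multiplies M on the left, M = R⁻¹K.
det R = 9; the adjugate gives R⁻¹ = [[-5/9, 2/9], [-2/9, -1/9]].
M = R⁻¹K = [[-5/9, 2/9], [-2/9, -1/9]] · [[4], [19]] = [[2], [-3]].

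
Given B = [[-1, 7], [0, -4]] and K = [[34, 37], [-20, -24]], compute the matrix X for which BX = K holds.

Since B multiplies X on the left, X = B⁻¹K.
det B = 4; the adjugate gives B⁻¹ = [[-1, -7/4], [0, -1/4]].
X = B⁻¹K = [[-1, -7/4], [0, -1/4]] · [[34, 37], [-20, -24]] = [[1, 5], [5, 6]].

X = [[1, 5], [5, 6]]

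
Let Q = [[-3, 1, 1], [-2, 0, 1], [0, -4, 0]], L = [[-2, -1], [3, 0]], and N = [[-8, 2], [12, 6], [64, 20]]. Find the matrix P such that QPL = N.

Isolating P: multiply by Q⁻¹ from the left and L⁻¹ from the right, so P = Q⁻¹NL⁻¹.
Q has determinant -4; Q⁻¹ = [[-1, 1, -1/4], [0, 0, -1/4], [-2, 3, -1/2]].
det L = 3, so L⁻¹ = [[0, 1/3], [-1, -2/3]].
Q⁻¹N = [[4, -1], [-16, -5], [20, 4]].
P = (Q⁻¹N)L⁻¹ = [[1, 2], [5, -2], [-4, 4]].

P = [[1, 2], [5, -2], [-4, 4]]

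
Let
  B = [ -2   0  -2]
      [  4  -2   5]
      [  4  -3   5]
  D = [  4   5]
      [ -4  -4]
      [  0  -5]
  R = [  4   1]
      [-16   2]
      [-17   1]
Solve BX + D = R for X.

BX = R − D = [[0, -4], [-12, 6], [-17, 6]].
B is on the left of X, so left-multiply by B⁻¹: X = B⁻¹(R − D).
B has determinant -2; B⁻¹ = [[-5/2, -3, 2], [0, 1, -1], [2, 3, -2]].
X = B⁻¹(R − D) = [[2, 4], [5, 0], [-2, -2]].

X = [[2, 4], [5, 0], [-2, -2]]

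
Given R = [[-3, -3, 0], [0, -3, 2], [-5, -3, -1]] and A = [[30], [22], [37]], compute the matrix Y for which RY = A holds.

Since R multiplies Y on the left, Y = R⁻¹A.
det R = 3; the adjugate gives R⁻¹ = [[3, -1, -2], [-10/3, 1, 2], [-5, 2, 3]].
Y = R⁻¹A = [[3, -1, -2], [-10/3, 1, 2], [-5, 2, 3]] · [[30], [22], [37]] = [[-6], [-4], [5]].

Y = [[-6], [-4], [5]]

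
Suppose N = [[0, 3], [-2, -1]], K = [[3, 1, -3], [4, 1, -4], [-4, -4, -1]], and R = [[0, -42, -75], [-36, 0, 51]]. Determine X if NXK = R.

X = [[-2, 5, -1], [4, 2, 5]]

Left-multiply by N⁻¹ and right-multiply by K⁻¹: X = N⁻¹RK⁻¹.
N has determinant 6; N⁻¹ = [[-1/6, -1/2], [1/3, 0]].
det K = 5, so K⁻¹ = [[-17/5, 13/5, -1/5], [4, -3, 0], [-12/5, 8/5, -1/5]].
N⁻¹R = [[18, 7, -13], [0, -14, -25]].
X = (N⁻¹R)K⁻¹ = [[-2, 5, -1], [4, 2, 5]].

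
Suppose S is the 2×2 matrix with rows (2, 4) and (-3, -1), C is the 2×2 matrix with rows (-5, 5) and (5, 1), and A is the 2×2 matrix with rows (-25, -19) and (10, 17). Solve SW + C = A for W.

W = [[0, -4], [-5, -4]]

SW = A − C = [[-20, -24], [5, 16]].
Left-multiplying both sides by S⁻¹ gives W = S⁻¹(A − C).
S has determinant 10; S⁻¹ = [[-1/10, -2/5], [3/10, 1/5]].
W = S⁻¹(A − C) = [[0, -4], [-5, -4]].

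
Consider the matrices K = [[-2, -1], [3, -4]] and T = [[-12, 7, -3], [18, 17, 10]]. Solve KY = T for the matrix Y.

Y = [[6, -1, 2], [0, -5, -1]]

Since K multiplies Y on the left, Y = K⁻¹T.
det K = 11; the adjugate gives K⁻¹ = [[-4/11, 1/11], [-3/11, -2/11]].
Y = K⁻¹T = [[-4/11, 1/11], [-3/11, -2/11]] · [[-12, 7, -3], [18, 17, 10]] = [[6, -1, 2], [0, -5, -1]].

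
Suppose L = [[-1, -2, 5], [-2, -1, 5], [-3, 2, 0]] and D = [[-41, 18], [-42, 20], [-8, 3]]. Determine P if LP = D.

P = [[6, 1], [5, 3], [-5, 5]]

Since L multiplies P on the left, P = L⁻¹D.
L has determinant 5; L⁻¹ = [[-2, 2, -1], [-3, 3, -1], [-7/5, 8/5, -3/5]].
P = L⁻¹D = [[-2, 2, -1], [-3, 3, -1], [-7/5, 8/5, -3/5]] · [[-41, 18], [-42, 20], [-8, 3]] = [[6, 1], [5, 3], [-5, 5]].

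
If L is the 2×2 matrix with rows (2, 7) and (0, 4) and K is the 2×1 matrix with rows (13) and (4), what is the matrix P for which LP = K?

Since L multiplies P on the left, P = L⁻¹K.
det L = 8, so L⁻¹ = [[1/2, -7/8], [0, 1/4]].
P = L⁻¹K = [[1/2, -7/8], [0, 1/4]] · [[13], [4]] = [[3], [1]].

P = [[3], [1]]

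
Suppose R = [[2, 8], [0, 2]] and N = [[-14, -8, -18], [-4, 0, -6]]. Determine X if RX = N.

Left-multiplying both sides by R⁻¹ gives X = R⁻¹N.
det R = 4, so R⁻¹ = [[1/2, -2], [0, 1/2]].
X = R⁻¹N = [[1/2, -2], [0, 1/2]] · [[-14, -8, -18], [-4, 0, -6]] = [[1, -4, 3], [-2, 0, -3]].

X = [[1, -4, 3], [-2, 0, -3]]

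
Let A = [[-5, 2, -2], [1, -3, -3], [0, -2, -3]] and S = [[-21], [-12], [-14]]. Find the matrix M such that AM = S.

A is on the left of M, so left-multiply by A⁻¹: M = A⁻¹S.
det A = -5, so A⁻¹ = [[-3/5, -2, 12/5], [-3/5, -3, 17/5], [2/5, 2, -13/5]].
M = A⁻¹S = [[-3/5, -2, 12/5], [-3/5, -3, 17/5], [2/5, 2, -13/5]] · [[-21], [-12], [-14]] = [[3], [1], [4]].

M = [[3], [1], [4]]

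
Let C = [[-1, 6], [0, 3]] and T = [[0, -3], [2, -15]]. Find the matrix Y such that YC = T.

Y = [[0, -1], [-2, -1]]

Since C sits to the right of Y, Y = TC⁻¹.
C has determinant -3; C⁻¹ = [[-1, 2], [0, 1/3]].
Y = TC⁻¹ = [[0, -3], [2, -15]] · [[-1, 2], [0, 1/3]] = [[0, -1], [-2, -1]].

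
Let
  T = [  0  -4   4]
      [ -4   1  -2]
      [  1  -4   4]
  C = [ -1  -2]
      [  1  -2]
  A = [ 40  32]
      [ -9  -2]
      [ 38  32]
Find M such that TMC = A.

Left-multiply by T⁻¹ and right-multiply by C⁻¹: M = T⁻¹AC⁻¹.
det T = 4; the adjugate gives T⁻¹ = [[-1, 0, 1], [7/2, -1, -4], [15/4, -1, -4]].
det C = 4; the adjugate gives C⁻¹ = [[-1/2, 1/2], [-1/4, -1/4]].
T⁻¹A = [[-2, 0], [-3, -14], [7, -6]].
M = (T⁻¹A)C⁻¹ = [[1, -1], [5, 2], [-2, 5]].

M = [[1, -1], [5, 2], [-2, 5]]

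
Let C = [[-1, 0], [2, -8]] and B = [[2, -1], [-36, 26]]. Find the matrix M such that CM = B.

M = [[-2, 1], [4, -3]]

Left-multiplying both sides by C⁻¹ gives M = C⁻¹B.
C has determinant 8; C⁻¹ = [[-1, 0], [-1/4, -1/8]].
M = C⁻¹B = [[-1, 0], [-1/4, -1/8]] · [[2, -1], [-36, 26]] = [[-2, 1], [4, -3]].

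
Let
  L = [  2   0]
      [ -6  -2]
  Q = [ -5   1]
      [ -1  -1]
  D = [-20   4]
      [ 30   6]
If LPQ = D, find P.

P = [[2, 0], [-4, 5]]

Isolating P: multiply by L⁻¹ from the left and Q⁻¹ from the right, so P = L⁻¹DQ⁻¹.
det L = -4, so L⁻¹ = [[1/2, 0], [-3/2, -1/2]].
Q has determinant 6; Q⁻¹ = [[-1/6, -1/6], [1/6, -5/6]].
L⁻¹D = [[-10, 2], [15, -9]].
P = (L⁻¹D)Q⁻¹ = [[2, 0], [-4, 5]].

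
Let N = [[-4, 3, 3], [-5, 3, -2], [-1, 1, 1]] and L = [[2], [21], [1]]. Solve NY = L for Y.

Y = [[1], [6], [-4]]

N is on the left of Y, so left-multiply by N⁻¹: Y = N⁻¹L.
det N = -5, so N⁻¹ = [[-1, 0, 3], [-7/5, 1/5, 23/5], [2/5, -1/5, -3/5]].
Y = N⁻¹L = [[-1, 0, 3], [-7/5, 1/5, 23/5], [2/5, -1/5, -3/5]] · [[2], [21], [1]] = [[1], [6], [-4]].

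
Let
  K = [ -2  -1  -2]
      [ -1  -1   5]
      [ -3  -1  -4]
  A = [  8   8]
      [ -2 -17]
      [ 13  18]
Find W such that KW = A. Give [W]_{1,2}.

K is on the left of W, so left-multiply by K⁻¹: W = K⁻¹A.
det K = 5, so K⁻¹ = [[9/5, -2/5, -7/5], [-19/5, 2/5, 12/5], [-2/5, 1/5, 1/5]].
W = K⁻¹A = [[9/5, -2/5, -7/5], [-19/5, 2/5, 12/5], [-2/5, 1/5, 1/5]] · [[8, 8], [-2, -17], [13, 18]] = [[-3, -4], [0, 6], [-1, -3]].

-4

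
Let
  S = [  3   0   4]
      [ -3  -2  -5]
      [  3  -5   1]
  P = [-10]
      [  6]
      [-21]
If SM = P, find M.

M = [[-6], [1], [2]]

Left-multiplying both sides by S⁻¹ gives M = S⁻¹P.
det S = 3, so S⁻¹ = [[-9, -20/3, 8/3], [-4, -3, 1], [7, 5, -2]].
M = S⁻¹P = [[-9, -20/3, 8/3], [-4, -3, 1], [7, 5, -2]] · [[-10], [6], [-21]] = [[-6], [1], [2]].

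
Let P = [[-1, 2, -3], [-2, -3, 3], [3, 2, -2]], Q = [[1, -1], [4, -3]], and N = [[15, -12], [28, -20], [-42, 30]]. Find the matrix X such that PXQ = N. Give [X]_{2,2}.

1

Isolating X: multiply by P⁻¹ from the left and Q⁻¹ from the right, so X = P⁻¹NQ⁻¹.
det P = -5; the adjugate gives P⁻¹ = [[0, 2/5, 3/5], [-1, -11/5, -9/5], [-1, -8/5, -7/5]].
det Q = 1, so Q⁻¹ = [[-3, 1], [-4, 1]].
P⁻¹N = [[-14, 10], [-1, 2], [-1, 2]].
X = (P⁻¹N)Q⁻¹ = [[2, -4], [-5, 1], [-5, 1]].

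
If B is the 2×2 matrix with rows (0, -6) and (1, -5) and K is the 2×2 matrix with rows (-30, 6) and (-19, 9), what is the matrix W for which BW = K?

W = [[6, 4], [5, -1]]

Since B multiplies W on the left, W = B⁻¹K.
det B = 6, so B⁻¹ = [[-5/6, 1], [-1/6, 0]].
W = B⁻¹K = [[-5/6, 1], [-1/6, 0]] · [[-30, 6], [-19, 9]] = [[6, 4], [5, -1]].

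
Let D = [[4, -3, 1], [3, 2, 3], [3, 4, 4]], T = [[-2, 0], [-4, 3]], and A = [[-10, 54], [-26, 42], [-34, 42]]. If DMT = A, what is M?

M = [[-5, 2], [3, -2], [-2, 4]]

Left-multiply by D⁻¹ and right-multiply by T⁻¹: M = D⁻¹AT⁻¹.
det D = -1, so D⁻¹ = [[4, -16, 11], [3, -13, 9], [-6, 25, -17]].
det T = -6; the adjugate gives T⁻¹ = [[-1/2, 0], [-2/3, 1/3]].
D⁻¹A = [[2, 6], [2, -6], [-12, 12]].
M = (D⁻¹A)T⁻¹ = [[-5, 2], [3, -2], [-2, 4]].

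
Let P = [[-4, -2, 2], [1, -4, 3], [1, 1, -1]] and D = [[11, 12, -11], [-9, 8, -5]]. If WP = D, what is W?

W = [[-2, -1, 4], [1, -3, -2]]

Since P sits to the right of W, W = DP⁻¹.
det P = -2; the adjugate gives P⁻¹ = [[-1/2, 0, -1], [-2, -1, -7], [-5/2, -1, -9]].
W = DP⁻¹ = [[11, 12, -11], [-9, 8, -5]] · [[-1/2, 0, -1], [-2, -1, -7], [-5/2, -1, -9]] = [[-2, -1, 4], [1, -3, -2]].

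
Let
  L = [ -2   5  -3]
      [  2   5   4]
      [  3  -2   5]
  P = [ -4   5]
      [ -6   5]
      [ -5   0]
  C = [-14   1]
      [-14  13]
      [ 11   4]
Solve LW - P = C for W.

W = [[-4, -4], [-4, 2], [2, 4]]

LW = C + P = [[-18, 6], [-20, 18], [6, 4]].
Since L multiplies W on the left, W = L⁻¹(C + P).
L has determinant 1; L⁻¹ = [[33, -19, 35], [2, -1, 2], [-19, 11, -20]].
W = L⁻¹(C + P) = [[-4, -4], [-4, 2], [2, 4]].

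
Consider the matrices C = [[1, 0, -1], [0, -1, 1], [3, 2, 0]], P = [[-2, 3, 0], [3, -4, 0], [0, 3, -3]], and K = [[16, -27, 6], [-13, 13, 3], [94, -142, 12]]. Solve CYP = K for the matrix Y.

Left-multiply by C⁻¹ and right-multiply by P⁻¹: Y = C⁻¹KP⁻¹.
det C = -5, so C⁻¹ = [[2/5, 2/5, 1/5], [-3/5, -3/5, 1/5], [-3/5, 2/5, 1/5]].
P has determinant 3; P⁻¹ = [[4, 3, 0], [3, 2, 0], [3, 2, -1/3]].
C⁻¹K = [[20, -34, 6], [17, -20, -3], [4, -7, 0]].
Y = (C⁻¹K)P⁻¹ = [[-4, 4, -2], [-1, 5, 1], [-5, -2, 0]].

Y = [[-4, 4, -2], [-1, 5, 1], [-5, -2, 0]]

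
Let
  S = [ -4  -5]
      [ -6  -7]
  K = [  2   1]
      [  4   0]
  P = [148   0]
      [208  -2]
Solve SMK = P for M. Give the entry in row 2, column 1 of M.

-4

M = S⁻¹PK⁻¹ (apply S⁻¹ on the left and K⁻¹ on the right).
det S = -2; the adjugate gives S⁻¹ = [[7/2, -5/2], [-3, 2]].
det K = -4, so K⁻¹ = [[0, 1/4], [1, -1/2]].
S⁻¹P = [[-2, 5], [-28, -4]].
M = (S⁻¹P)K⁻¹ = [[5, -3], [-4, -5]].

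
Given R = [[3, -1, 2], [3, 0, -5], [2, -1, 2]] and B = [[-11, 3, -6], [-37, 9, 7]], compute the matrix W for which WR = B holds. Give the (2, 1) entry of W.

-4

Since R sits to the right of W, W = BR⁻¹.
det R = -5, so R⁻¹ = [[1, 0, -1], [16/5, -2/5, -21/5], [3/5, -1/5, -3/5]].
W = BR⁻¹ = [[-11, 3, -6], [-37, 9, 7]] · [[1, 0, -1], [16/5, -2/5, -21/5], [3/5, -1/5, -3/5]] = [[-5, 0, 2], [-4, -5, -5]].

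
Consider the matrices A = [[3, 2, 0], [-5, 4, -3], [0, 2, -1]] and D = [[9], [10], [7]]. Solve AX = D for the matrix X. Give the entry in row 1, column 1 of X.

1

Since A multiplies X on the left, X = A⁻¹D.
A has determinant -4; A⁻¹ = [[-1/2, -1/2, 3/2], [5/4, 3/4, -9/4], [5/2, 3/2, -11/2]].
X = A⁻¹D = [[-1/2, -1/2, 3/2], [5/4, 3/4, -9/4], [5/2, 3/2, -11/2]] · [[9], [10], [7]] = [[1], [3], [-1]].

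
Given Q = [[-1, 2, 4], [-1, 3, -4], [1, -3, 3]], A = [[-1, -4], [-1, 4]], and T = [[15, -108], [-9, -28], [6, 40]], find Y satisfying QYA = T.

Y = Q⁻¹TA⁻¹ (apply Q⁻¹ on the left and A⁻¹ on the right).
Q has determinant 1; Q⁻¹ = [[-3, -18, -20], [-1, -7, -8], [0, -1, -1]].
A has determinant -8; A⁻¹ = [[-1/2, -1/2], [-1/8, 1/8]].
Q⁻¹T = [[-3, 28], [0, -16], [3, -12]].
Y = (Q⁻¹T)A⁻¹ = [[-2, 5], [2, -2], [0, -3]].

Y = [[-2, 5], [2, -2], [0, -3]]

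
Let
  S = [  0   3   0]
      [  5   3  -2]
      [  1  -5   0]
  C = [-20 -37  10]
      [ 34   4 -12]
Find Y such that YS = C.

Right-multiplying both sides by S⁻¹ gives Y = CS⁻¹.
S has determinant -6; S⁻¹ = [[5/3, 0, 1], [1/3, 0, 0], [14/3, -1/2, 5/2]].
Y = CS⁻¹ = [[-20, -37, 10], [34, 4, -12]] · [[5/3, 0, 1], [1/3, 0, 0], [14/3, -1/2, 5/2]] = [[1, -5, 5], [2, 6, 4]].

Y = [[1, -5, 5], [2, 6, 4]]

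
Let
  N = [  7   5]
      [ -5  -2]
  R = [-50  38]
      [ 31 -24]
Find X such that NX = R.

Since N multiplies X on the left, X = N⁻¹R.
N has determinant 11; N⁻¹ = [[-2/11, -5/11], [5/11, 7/11]].
X = N⁻¹R = [[-2/11, -5/11], [5/11, 7/11]] · [[-50, 38], [31, -24]] = [[-5, 4], [-3, 2]].

X = [[-5, 4], [-3, 2]]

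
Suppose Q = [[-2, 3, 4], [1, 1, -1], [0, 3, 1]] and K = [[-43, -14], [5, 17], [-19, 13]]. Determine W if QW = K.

Q is on the left of W, so left-multiply by Q⁻¹: W = Q⁻¹K.
det Q = 1; the adjugate gives Q⁻¹ = [[4, 9, -7], [-1, -2, 2], [3, 6, -5]].
W = Q⁻¹K = [[4, 9, -7], [-1, -2, 2], [3, 6, -5]] · [[-43, -14], [5, 17], [-19, 13]] = [[6, 6], [-5, 6], [-4, -5]].

W = [[6, 6], [-5, 6], [-4, -5]]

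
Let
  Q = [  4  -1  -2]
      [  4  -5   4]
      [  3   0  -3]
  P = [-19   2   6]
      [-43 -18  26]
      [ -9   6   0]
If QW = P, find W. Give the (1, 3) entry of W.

Q is on the left of W, so left-multiply by Q⁻¹: W = Q⁻¹P.
det Q = 6; the adjugate gives Q⁻¹ = [[5/2, -1/2, -7/3], [4, -1, -4], [5/2, -1/2, -8/3]].
W = Q⁻¹P = [[5/2, -1/2, -7/3], [4, -1, -4], [5/2, -1/2, -8/3]] · [[-19, 2, 6], [-43, -18, 26], [-9, 6, 0]] = [[-5, 0, 2], [3, 2, -2], [-2, -2, 2]].

2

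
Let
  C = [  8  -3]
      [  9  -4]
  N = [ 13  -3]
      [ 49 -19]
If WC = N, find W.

Right-multiplying both sides by C⁻¹ gives W = NC⁻¹.
det C = -5, so C⁻¹ = [[4/5, -3/5], [9/5, -8/5]].
W = NC⁻¹ = [[13, -3], [49, -19]] · [[4/5, -3/5], [9/5, -8/5]] = [[5, -3], [5, 1]].

W = [[5, -3], [5, 1]]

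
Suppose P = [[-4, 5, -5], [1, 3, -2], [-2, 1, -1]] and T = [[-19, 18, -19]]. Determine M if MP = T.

Right-multiplying both sides by P⁻¹ gives M = TP⁻¹.
det P = -6, so P⁻¹ = [[1/6, 0, -5/6], [-5/6, 1, 13/6], [-7/6, 1, 17/6]].
M = TP⁻¹ = [[-19, 18, -19]] · [[1/6, 0, -5/6], [-5/6, 1, 13/6], [-7/6, 1, 17/6]] = [[4, -1, 1]].

M = [[4, -1, 1]]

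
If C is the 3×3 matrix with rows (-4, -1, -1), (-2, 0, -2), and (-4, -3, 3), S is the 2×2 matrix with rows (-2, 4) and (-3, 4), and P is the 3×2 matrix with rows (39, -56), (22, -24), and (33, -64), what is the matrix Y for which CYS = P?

Y = [[3, 1], [-4, 3], [-5, 4]]

Y = C⁻¹PS⁻¹ (apply C⁻¹ on the left and S⁻¹ on the right).
det C = 4; the adjugate gives C⁻¹ = [[-3/2, 3/2, 1/2], [7/2, -4, -3/2], [3/2, -2, -1/2]].
S has determinant 4; S⁻¹ = [[1, -1], [3/4, -1/2]].
C⁻¹P = [[-9, 16], [-1, -4], [-2, -4]].
Y = (C⁻¹P)S⁻¹ = [[3, 1], [-4, 3], [-5, 4]].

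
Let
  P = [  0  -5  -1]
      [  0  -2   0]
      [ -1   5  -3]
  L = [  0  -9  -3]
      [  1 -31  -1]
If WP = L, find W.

W = [[3, -3, 0], [4, 3, -1]]

P is on the right of W, so right-multiply by P⁻¹: W = LP⁻¹.
det P = 2, so P⁻¹ = [[3, -10, -1], [0, -1/2, 0], [-1, 5/2, 0]].
W = LP⁻¹ = [[0, -9, -3], [1, -31, -1]] · [[3, -10, -1], [0, -1/2, 0], [-1, 5/2, 0]] = [[3, -3, 0], [4, 3, -1]].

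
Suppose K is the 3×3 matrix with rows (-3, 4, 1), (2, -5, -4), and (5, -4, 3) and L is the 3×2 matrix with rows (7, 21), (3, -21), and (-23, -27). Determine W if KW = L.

W = [[-2, -3], [1, 3], [-3, 0]]

K is on the left of W, so left-multiply by K⁻¹: W = K⁻¹L.
det K = 6; the adjugate gives K⁻¹ = [[-31/6, -8/3, -11/6], [-13/3, -7/3, -5/3], [17/6, 4/3, 7/6]].
W = K⁻¹L = [[-31/6, -8/3, -11/6], [-13/3, -7/3, -5/3], [17/6, 4/3, 7/6]] · [[7, 21], [3, -21], [-23, -27]] = [[-2, -3], [1, 3], [-3, 0]].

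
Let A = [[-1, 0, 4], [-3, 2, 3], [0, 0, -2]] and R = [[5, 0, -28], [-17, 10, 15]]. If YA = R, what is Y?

Y = [[-5, 0, 4], [2, 5, 4]]

Right-multiplying both sides by A⁻¹ gives Y = RA⁻¹.
det A = 4; the adjugate gives A⁻¹ = [[-1, 0, -2], [-3/2, 1/2, -9/4], [0, 0, -1/2]].
Y = RA⁻¹ = [[5, 0, -28], [-17, 10, 15]] · [[-1, 0, -2], [-3/2, 1/2, -9/4], [0, 0, -1/2]] = [[-5, 0, 4], [2, 5, 4]].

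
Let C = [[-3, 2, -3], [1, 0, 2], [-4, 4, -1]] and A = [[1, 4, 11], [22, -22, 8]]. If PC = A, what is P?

P = [[-4, 1, 3], [-5, -5, -3]]

Right-multiplying both sides by C⁻¹ gives P = AC⁻¹.
det C = -2; the adjugate gives C⁻¹ = [[4, 5, -2], [7/2, 9/2, -3/2], [-2, -2, 1]].
P = AC⁻¹ = [[1, 4, 11], [22, -22, 8]] · [[4, 5, -2], [7/2, 9/2, -3/2], [-2, -2, 1]] = [[-4, 1, 3], [-5, -5, -3]].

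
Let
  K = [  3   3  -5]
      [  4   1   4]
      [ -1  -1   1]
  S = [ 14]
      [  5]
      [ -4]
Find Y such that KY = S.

K is on the left of Y, so left-multiply by K⁻¹: Y = K⁻¹S.
det K = 6; the adjugate gives K⁻¹ = [[5/6, 1/3, 17/6], [-4/3, -1/3, -16/3], [-1/2, 0, -3/2]].
Y = K⁻¹S = [[5/6, 1/3, 17/6], [-4/3, -1/3, -16/3], [-1/2, 0, -3/2]] · [[14], [5], [-4]] = [[2], [1], [-1]].

Y = [[2], [1], [-1]]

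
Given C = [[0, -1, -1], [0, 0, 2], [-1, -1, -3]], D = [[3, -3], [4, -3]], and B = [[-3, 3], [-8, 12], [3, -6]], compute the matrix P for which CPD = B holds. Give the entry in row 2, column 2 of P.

Isolating P: multiply by C⁻¹ from the left and D⁻¹ from the right, so P = C⁻¹BD⁻¹.
det C = 2, so C⁻¹ = [[1, -1, -1], [-1, -1/2, 0], [0, 1/2, 0]].
det D = 3, so D⁻¹ = [[-1, 1], [-4/3, 1]].
C⁻¹B = [[2, -3], [7, -9], [-4, 6]].
P = (C⁻¹B)D⁻¹ = [[2, -1], [5, -2], [-4, 2]].

-2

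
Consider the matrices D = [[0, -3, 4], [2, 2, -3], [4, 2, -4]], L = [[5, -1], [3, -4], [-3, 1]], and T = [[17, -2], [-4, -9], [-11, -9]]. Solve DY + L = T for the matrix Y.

DY = T − L = [[12, -1], [-7, -5], [-8, -10]].
Left-multiplying both sides by D⁻¹ gives Y = D⁻¹(T − L).
D has determinant -4; D⁻¹ = [[1/2, 1, -1/4], [1, 4, -2], [1, 3, -3/2]].
Y = D⁻¹(T − L) = [[1, -3], [0, -1], [3, -1]].

Y = [[1, -3], [0, -1], [3, -1]]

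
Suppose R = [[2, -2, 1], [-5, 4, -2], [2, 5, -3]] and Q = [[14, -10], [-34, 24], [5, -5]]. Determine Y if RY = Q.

Since R multiplies Y on the left, Y = R⁻¹Q.
det R = 1, so R⁻¹ = [[-2, -1, 0], [-19, -8, -1], [-33, -14, -2]].
Y = R⁻¹Q = [[-2, -1, 0], [-19, -8, -1], [-33, -14, -2]] · [[14, -10], [-34, 24], [5, -5]] = [[6, -4], [1, 3], [4, 4]].

Y = [[6, -4], [1, 3], [4, 4]]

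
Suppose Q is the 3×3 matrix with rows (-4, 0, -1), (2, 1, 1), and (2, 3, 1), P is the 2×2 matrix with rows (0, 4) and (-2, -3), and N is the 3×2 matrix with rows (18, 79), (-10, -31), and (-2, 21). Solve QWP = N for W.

W = Q⁻¹NP⁻¹ (apply Q⁻¹ on the left and P⁻¹ on the right).
Q has determinant 4; Q⁻¹ = [[-1/2, -3/4, 1/4], [0, -1/2, 1/2], [1, 3, -1]].
det P = 8; the adjugate gives P⁻¹ = [[-3/8, -1/2], [1/4, 0]].
Q⁻¹N = [[-2, -11], [4, 26], [-10, -35]].
W = (Q⁻¹N)P⁻¹ = [[-2, 1], [5, -2], [-5, 5]].

W = [[-2, 1], [5, -2], [-5, 5]]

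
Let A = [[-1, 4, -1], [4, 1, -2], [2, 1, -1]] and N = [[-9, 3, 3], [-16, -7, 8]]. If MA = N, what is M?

M = [[1, -3, 2], [0, -1, -6]]

A is on the right of M, so right-multiply by A⁻¹: M = NA⁻¹.
det A = -3; the adjugate gives A⁻¹ = [[-1/3, -1, 7/3], [0, -1, 2], [-2/3, -3, 17/3]].
M = NA⁻¹ = [[-9, 3, 3], [-16, -7, 8]] · [[-1/3, -1, 7/3], [0, -1, 2], [-2/3, -3, 17/3]] = [[1, -3, 2], [0, -1, -6]].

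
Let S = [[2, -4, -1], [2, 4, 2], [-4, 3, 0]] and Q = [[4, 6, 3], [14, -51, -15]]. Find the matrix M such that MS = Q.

Since S sits to the right of M, M = QS⁻¹.
S has determinant -2; S⁻¹ = [[3, 3/2, 2], [4, 2, 3], [-11, -5, -8]].
M = QS⁻¹ = [[4, 6, 3], [14, -51, -15]] · [[3, 3/2, 2], [4, 2, 3], [-11, -5, -8]] = [[3, 3, 2], [3, -6, -5]].

M = [[3, 3, 2], [3, -6, -5]]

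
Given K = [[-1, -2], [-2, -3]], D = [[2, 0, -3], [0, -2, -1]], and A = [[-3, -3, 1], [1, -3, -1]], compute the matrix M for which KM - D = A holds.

M = [[-5, 1, -2], [3, 1, 2]]

KM = A + D = [[-1, -3, -2], [1, -5, -2]].
Left-multiplying both sides by K⁻¹ gives M = K⁻¹(A + D).
det K = -1, so K⁻¹ = [[3, -2], [-2, 1]].
M = K⁻¹(A + D) = [[-5, 1, -2], [3, 1, 2]].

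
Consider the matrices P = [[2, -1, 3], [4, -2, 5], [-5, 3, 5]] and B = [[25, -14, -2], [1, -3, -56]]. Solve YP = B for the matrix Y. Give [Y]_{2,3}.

P is on the right of Y, so right-multiply by P⁻¹: Y = BP⁻¹.
det P = 1; the adjugate gives P⁻¹ = [[-25, 14, 1], [-45, 25, 2], [2, -1, 0]].
Y = BP⁻¹ = [[25, -14, -2], [1, -3, -56]] · [[-25, 14, 1], [-45, 25, 2], [2, -1, 0]] = [[1, 2, -3], [-2, -5, -5]].

-5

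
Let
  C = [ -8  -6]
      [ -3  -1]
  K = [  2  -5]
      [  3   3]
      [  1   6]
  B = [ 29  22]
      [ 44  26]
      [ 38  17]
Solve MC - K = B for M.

M = [[-2, -5], [-4, -5], [-3, -5]]

MC = B + K = [[31, 17], [47, 29], [39, 23]].
C is on the right of M, so right-multiply by C⁻¹: M = (B + K)C⁻¹.
det C = -10, so C⁻¹ = [[1/10, -3/5], [-3/10, 4/5]].
M = (B + K)C⁻¹ = [[-2, -5], [-4, -5], [-3, -5]].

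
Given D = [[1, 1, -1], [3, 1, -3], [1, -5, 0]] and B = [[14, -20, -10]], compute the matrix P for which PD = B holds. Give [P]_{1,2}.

Right-multiplying both sides by D⁻¹ gives P = BD⁻¹.
det D = -2, so D⁻¹ = [[15/2, -5/2, 1], [3/2, -1/2, 0], [8, -3, 1]].
P = BD⁻¹ = [[14, -20, -10]] · [[15/2, -5/2, 1], [3/2, -1/2, 0], [8, -3, 1]] = [[-5, 5, 4]].

5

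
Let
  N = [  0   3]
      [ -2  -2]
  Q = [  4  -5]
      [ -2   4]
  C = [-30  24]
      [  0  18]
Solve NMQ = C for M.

M = [[1, -3], [-4, -3]]

Isolating M: multiply by N⁻¹ from the left and Q⁻¹ from the right, so M = N⁻¹CQ⁻¹.
det N = 6, so N⁻¹ = [[-1/3, -1/2], [1/3, 0]].
det Q = 6, so Q⁻¹ = [[2/3, 5/6], [1/3, 2/3]].
N⁻¹C = [[10, -17], [-10, 8]].
M = (N⁻¹C)Q⁻¹ = [[1, -3], [-4, -3]].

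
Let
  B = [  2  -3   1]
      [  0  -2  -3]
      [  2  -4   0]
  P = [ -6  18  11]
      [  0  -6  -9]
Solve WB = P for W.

W = [[-4, -5, 1], [0, 3, 0]]

B is on the right of W, so right-multiply by B⁻¹: W = PB⁻¹.
B has determinant -2; B⁻¹ = [[6, 2, -11/2], [3, 1, -3], [-2, -1, 2]].
W = PB⁻¹ = [[-6, 18, 11], [0, -6, -9]] · [[6, 2, -11/2], [3, 1, -3], [-2, -1, 2]] = [[-4, -5, 1], [0, 3, 0]].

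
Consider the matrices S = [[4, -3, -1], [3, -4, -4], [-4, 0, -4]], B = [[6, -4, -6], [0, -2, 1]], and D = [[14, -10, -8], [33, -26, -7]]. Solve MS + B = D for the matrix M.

M = [[2, 0, 0], [4, 3, -2]]

MS = D − B = [[8, -6, -2], [33, -24, -8]].
Right-multiplying both sides by S⁻¹ gives M = (D − B)S⁻¹.
det S = -4; the adjugate gives S⁻¹ = [[-4, 3, -2], [-7, 5, -13/4], [4, -3, 7/4]].
M = (D − B)S⁻¹ = [[2, 0, 0], [4, 3, -2]].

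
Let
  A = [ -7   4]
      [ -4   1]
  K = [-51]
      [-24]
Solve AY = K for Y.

Left-multiplying both sides by A⁻¹ gives Y = A⁻¹K.
A has determinant 9; A⁻¹ = [[1/9, -4/9], [4/9, -7/9]].
Y = A⁻¹K = [[1/9, -4/9], [4/9, -7/9]] · [[-51], [-24]] = [[5], [-4]].

Y = [[5], [-4]]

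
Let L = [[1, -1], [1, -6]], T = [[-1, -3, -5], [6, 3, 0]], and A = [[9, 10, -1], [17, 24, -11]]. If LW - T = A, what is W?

W = [[5, 3, -5], [-3, -4, 1]]

LW = A + T = [[8, 7, -6], [23, 27, -11]].
Since L multiplies W on the left, W = L⁻¹(A + T).
det L = -5, so L⁻¹ = [[6/5, -1/5], [1/5, -1/5]].
W = L⁻¹(A + T) = [[5, 3, -5], [-3, -4, 1]].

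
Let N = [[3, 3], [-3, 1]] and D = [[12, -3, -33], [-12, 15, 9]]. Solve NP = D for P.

N is on the left of P, so left-multiply by N⁻¹: P = N⁻¹D.
det N = 12; the adjugate gives N⁻¹ = [[1/12, -1/4], [1/4, 1/4]].
P = N⁻¹D = [[1/12, -1/4], [1/4, 1/4]] · [[12, -3, -33], [-12, 15, 9]] = [[4, -4, -5], [0, 3, -6]].

P = [[4, -4, -5], [0, 3, -6]]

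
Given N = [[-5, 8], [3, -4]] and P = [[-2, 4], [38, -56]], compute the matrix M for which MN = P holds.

M = [[1, 1], [-4, 6]]

N is on the right of M, so right-multiply by N⁻¹: M = PN⁻¹.
N has determinant -4; N⁻¹ = [[1, 2], [3/4, 5/4]].
M = PN⁻¹ = [[-2, 4], [38, -56]] · [[1, 2], [3/4, 5/4]] = [[1, 1], [-4, 6]].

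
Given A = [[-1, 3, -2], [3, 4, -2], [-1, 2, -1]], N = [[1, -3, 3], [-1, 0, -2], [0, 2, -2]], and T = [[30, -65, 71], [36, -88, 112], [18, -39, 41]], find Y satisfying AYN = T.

Left-multiply by A⁻¹ and right-multiply by N⁻¹: Y = A⁻¹TN⁻¹.
det A = -5; the adjugate gives A⁻¹ = [[0, 1/5, -2/5], [-1, 1/5, 8/5], [-2, 1/5, 13/5]].
det N = 4; the adjugate gives N⁻¹ = [[1, 0, 3/2], [-1/2, -1/2, -1/4], [-1/2, -1/2, -3/4]].
A⁻¹T = [[0, -2, 6], [6, -15, 17], [-6, 11, -13]].
Y = (A⁻¹T)N⁻¹ = [[-2, -2, -4], [5, -1, 0], [-5, 1, -2]].

Y = [[-2, -2, -4], [5, -1, 0], [-5, 1, -2]]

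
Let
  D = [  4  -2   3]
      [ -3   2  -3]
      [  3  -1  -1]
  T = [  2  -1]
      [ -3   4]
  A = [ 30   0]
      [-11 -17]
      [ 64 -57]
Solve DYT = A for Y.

Y = [[5, -3], [-2, -3], [0, 4]]

Left-multiply by D⁻¹ and right-multiply by T⁻¹: Y = D⁻¹AT⁻¹.
D has determinant -5; D⁻¹ = [[1, 1, 0], [12/5, 13/5, -3/5], [3/5, 2/5, -2/5]].
T has determinant 5; T⁻¹ = [[4/5, 1/5], [3/5, 2/5]].
D⁻¹A = [[19, -17], [5, -10], [-12, 16]].
Y = (D⁻¹A)T⁻¹ = [[5, -3], [-2, -3], [0, 4]].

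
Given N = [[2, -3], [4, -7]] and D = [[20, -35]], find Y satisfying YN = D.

Right-multiplying both sides by N⁻¹ gives Y = DN⁻¹.
N has determinant -2; N⁻¹ = [[7/2, -3/2], [2, -1]].
Y = DN⁻¹ = [[20, -35]] · [[7/2, -3/2], [2, -1]] = [[0, 5]].

Y = [[0, 5]]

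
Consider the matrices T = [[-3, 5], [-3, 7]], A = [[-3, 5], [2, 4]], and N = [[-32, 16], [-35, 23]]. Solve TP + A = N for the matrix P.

P = [[3, 3], [-4, 4]]

TP = N − A = [[-29, 11], [-37, 19]].
T is on the left of P, so left-multiply by T⁻¹: P = T⁻¹(N − A).
det T = -6, so T⁻¹ = [[-7/6, 5/6], [-1/2, 1/2]].
P = T⁻¹(N − A) = [[3, 3], [-4, 4]].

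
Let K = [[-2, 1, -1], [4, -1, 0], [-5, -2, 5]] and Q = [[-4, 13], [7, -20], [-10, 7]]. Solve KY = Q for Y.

Y = [[3, -4], [5, 4], [3, -1]]

K is on the left of Y, so left-multiply by K⁻¹: Y = K⁻¹Q.
det K = 3, so K⁻¹ = [[-5/3, -1, -1/3], [-20/3, -5, -4/3], [-13/3, -3, -2/3]].
Y = K⁻¹Q = [[-5/3, -1, -1/3], [-20/3, -5, -4/3], [-13/3, -3, -2/3]] · [[-4, 13], [7, -20], [-10, 7]] = [[3, -4], [5, 4], [3, -1]].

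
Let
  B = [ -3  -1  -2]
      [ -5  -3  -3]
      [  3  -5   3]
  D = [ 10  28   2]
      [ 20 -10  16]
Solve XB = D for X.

B is on the right of X, so right-multiply by B⁻¹: X = DB⁻¹.
det B = -2, so B⁻¹ = [[12, -13/2, 3/2], [-3, 3/2, -1/2], [-17, 9, -2]].
X = DB⁻¹ = [[10, 28, 2], [20, -10, 16]] · [[12, -13/2, 3/2], [-3, 3/2, -1/2], [-17, 9, -2]] = [[2, -5, -3], [-2, -1, 3]].

X = [[2, -5, -3], [-2, -1, 3]]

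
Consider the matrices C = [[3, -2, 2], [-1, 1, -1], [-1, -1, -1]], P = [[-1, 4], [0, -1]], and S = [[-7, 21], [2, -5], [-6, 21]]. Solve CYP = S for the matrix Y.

Y = [[3, 1], [-4, -3], [-5, -1]]

Y = C⁻¹SP⁻¹ (apply C⁻¹ on the left and P⁻¹ on the right).
det C = -2, so C⁻¹ = [[1, 2, 0], [0, 1/2, -1/2], [-1, -5/2, -1/2]].
det P = 1; the adjugate gives P⁻¹ = [[-1, -4], [0, -1]].
C⁻¹S = [[-3, 11], [4, -13], [5, -19]].
Y = (C⁻¹S)P⁻¹ = [[3, 1], [-4, -3], [-5, -1]].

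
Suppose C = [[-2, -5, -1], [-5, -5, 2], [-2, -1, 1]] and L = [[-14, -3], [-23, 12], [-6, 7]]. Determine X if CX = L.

X = [[-1, -4], [4, 2], [-4, 1]]

Left-multiplying both sides by C⁻¹ gives X = C⁻¹L.
det C = 6; the adjugate gives C⁻¹ = [[-1/2, 1, -5/2], [1/6, -2/3, 3/2], [-5/6, 4/3, -5/2]].
X = C⁻¹L = [[-1/2, 1, -5/2], [1/6, -2/3, 3/2], [-5/6, 4/3, -5/2]] · [[-14, -3], [-23, 12], [-6, 7]] = [[-1, -4], [4, 2], [-4, 1]].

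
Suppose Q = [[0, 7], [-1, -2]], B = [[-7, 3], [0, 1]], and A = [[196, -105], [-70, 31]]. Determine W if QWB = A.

W = [[-2, 5], [-4, -3]]

W = Q⁻¹AB⁻¹ (apply Q⁻¹ on the left and B⁻¹ on the right).
Q has determinant 7; Q⁻¹ = [[-2/7, -1], [1/7, 0]].
B has determinant -7; B⁻¹ = [[-1/7, 3/7], [0, 1]].
Q⁻¹A = [[14, -1], [28, -15]].
W = (Q⁻¹A)B⁻¹ = [[-2, 5], [-4, -3]].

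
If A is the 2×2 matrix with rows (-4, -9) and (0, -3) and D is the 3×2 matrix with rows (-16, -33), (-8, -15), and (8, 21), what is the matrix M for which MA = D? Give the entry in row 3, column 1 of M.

A is on the right of M, so right-multiply by A⁻¹: M = DA⁻¹.
A has determinant 12; A⁻¹ = [[-1/4, 3/4], [0, -1/3]].
M = DA⁻¹ = [[-16, -33], [-8, -15], [8, 21]] · [[-1/4, 3/4], [0, -1/3]] = [[4, -1], [2, -1], [-2, -1]].

-2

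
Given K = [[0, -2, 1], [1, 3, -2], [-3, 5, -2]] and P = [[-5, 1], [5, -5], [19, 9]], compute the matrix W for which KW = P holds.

K is on the left of W, so left-multiply by K⁻¹: W = K⁻¹P.
K has determinant -2; K⁻¹ = [[-2, -1/2, -1/2], [-4, -3/2, -1/2], [-7, -3, -1]].
W = K⁻¹P = [[-2, -1/2, -1/2], [-4, -3/2, -1/2], [-7, -3, -1]] · [[-5, 1], [5, -5], [19, 9]] = [[-2, -4], [3, -1], [1, -1]].

W = [[-2, -4], [3, -1], [1, -1]]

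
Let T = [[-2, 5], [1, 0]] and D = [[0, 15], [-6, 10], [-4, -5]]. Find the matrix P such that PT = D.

P = [[3, 6], [2, -2], [-1, -6]]

Since T sits to the right of P, P = DT⁻¹.
det T = -5, so T⁻¹ = [[0, 1], [1/5, 2/5]].
P = DT⁻¹ = [[0, 15], [-6, 10], [-4, -5]] · [[0, 1], [1/5, 2/5]] = [[3, 6], [2, -2], [-1, -6]].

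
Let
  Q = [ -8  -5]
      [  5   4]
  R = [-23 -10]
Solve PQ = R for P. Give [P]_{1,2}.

5

Q is on the right of P, so right-multiply by Q⁻¹: P = RQ⁻¹.
det Q = -7; the adjugate gives Q⁻¹ = [[-4/7, -5/7], [5/7, 8/7]].
P = RQ⁻¹ = [[-23, -10]] · [[-4/7, -5/7], [5/7, 8/7]] = [[6, 5]].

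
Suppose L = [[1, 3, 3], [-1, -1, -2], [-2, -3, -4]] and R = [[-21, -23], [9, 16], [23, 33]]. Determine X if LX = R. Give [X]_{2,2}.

-1

L is on the left of X, so left-multiply by L⁻¹: X = L⁻¹R.
det L = 1, so L⁻¹ = [[-2, 3, -3], [0, 2, -1], [1, -3, 2]].
X = L⁻¹R = [[-2, 3, -3], [0, 2, -1], [1, -3, 2]] · [[-21, -23], [9, 16], [23, 33]] = [[0, -5], [-5, -1], [-2, -5]].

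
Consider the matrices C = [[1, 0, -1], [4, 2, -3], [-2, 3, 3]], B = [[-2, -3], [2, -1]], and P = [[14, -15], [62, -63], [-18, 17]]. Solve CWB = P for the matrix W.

W = [[-2, 4], [2, 4], [-4, -5]]

W = C⁻¹PB⁻¹ (apply C⁻¹ on the left and B⁻¹ on the right).
det C = -1; the adjugate gives C⁻¹ = [[-15, 3, -2], [6, -1, 1], [-16, 3, -2]].
det B = 8; the adjugate gives B⁻¹ = [[-1/8, 3/8], [-1/4, -1/4]].
C⁻¹P = [[12, 2], [4, -10], [-2, 17]].
W = (C⁻¹P)B⁻¹ = [[-2, 4], [2, 4], [-4, -5]].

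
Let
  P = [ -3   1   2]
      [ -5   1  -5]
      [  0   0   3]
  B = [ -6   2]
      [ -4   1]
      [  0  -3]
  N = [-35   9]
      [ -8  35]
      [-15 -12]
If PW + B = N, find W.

PW = N − B = [[-29, 7], [-4, 34], [-15, -9]].
Since P multiplies W on the left, W = P⁻¹(N − B).
P has determinant 6; P⁻¹ = [[1/2, -1/2, -7/6], [5/2, -3/2, -25/6], [0, 0, 1/3]].
W = P⁻¹(N − B) = [[5, -3], [-4, 4], [-5, -3]].

W = [[5, -3], [-4, 4], [-5, -3]]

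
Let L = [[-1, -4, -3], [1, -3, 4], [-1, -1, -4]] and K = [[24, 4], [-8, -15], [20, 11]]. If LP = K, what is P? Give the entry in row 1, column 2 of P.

Since L multiplies P on the left, P = L⁻¹K.
det L = -4; the adjugate gives L⁻¹ = [[-4, 13/4, 25/4], [0, -1/4, -1/4], [1, -3/4, -7/4]].
P = L⁻¹K = [[-4, 13/4, 25/4], [0, -1/4, -1/4], [1, -3/4, -7/4]] · [[24, 4], [-8, -15], [20, 11]] = [[3, 4], [-3, 1], [-5, -4]].

4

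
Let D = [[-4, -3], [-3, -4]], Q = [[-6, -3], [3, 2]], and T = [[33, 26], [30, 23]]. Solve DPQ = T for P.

P = [[-1, -4], [0, -1]]

Isolating P: multiply by D⁻¹ from the left and Q⁻¹ from the right, so P = D⁻¹TQ⁻¹.
det D = 7, so D⁻¹ = [[-4/7, 3/7], [3/7, -4/7]].
Q has determinant -3; Q⁻¹ = [[-2/3, -1], [1, 2]].
D⁻¹T = [[-6, -5], [-3, -2]].
P = (D⁻¹T)Q⁻¹ = [[-1, -4], [0, -1]].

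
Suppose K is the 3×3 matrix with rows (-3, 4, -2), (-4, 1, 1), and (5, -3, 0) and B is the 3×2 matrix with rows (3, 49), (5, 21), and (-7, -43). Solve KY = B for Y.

Y = [[1, -5], [4, 6], [5, -5]]

K is on the left of Y, so left-multiply by K⁻¹: Y = K⁻¹B.
det K = -3, so K⁻¹ = [[-1, -2, -2], [-5/3, -10/3, -11/3], [-7/3, -11/3, -13/3]].
Y = K⁻¹B = [[-1, -2, -2], [-5/3, -10/3, -11/3], [-7/3, -11/3, -13/3]] · [[3, 49], [5, 21], [-7, -43]] = [[1, -5], [4, 6], [5, -5]].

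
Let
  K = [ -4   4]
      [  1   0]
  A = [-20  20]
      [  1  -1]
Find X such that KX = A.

X = [[1, -1], [-4, 4]]

K is on the left of X, so left-multiply by K⁻¹: X = K⁻¹A.
K has determinant -4; K⁻¹ = [[0, 1], [1/4, 1]].
X = K⁻¹A = [[0, 1], [1/4, 1]] · [[-20, 20], [1, -1]] = [[1, -1], [-4, 4]].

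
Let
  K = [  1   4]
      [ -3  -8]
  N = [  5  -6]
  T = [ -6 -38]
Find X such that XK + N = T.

X = [[-2, 3]]

XK = T − N = [[-11, -32]].
Since K sits to the right of X, X = (T − N)K⁻¹.
K has determinant 4; K⁻¹ = [[-2, -1], [3/4, 1/4]].
X = (T − N)K⁻¹ = [[-2, 3]].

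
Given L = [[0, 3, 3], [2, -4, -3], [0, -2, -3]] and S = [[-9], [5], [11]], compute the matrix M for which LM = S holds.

Left-multiplying both sides by L⁻¹ gives M = L⁻¹S.
det L = 6; the adjugate gives L⁻¹ = [[1, 1/2, 1/2], [1, 0, 1], [-2/3, 0, -1]].
M = L⁻¹S = [[1, 1/2, 1/2], [1, 0, 1], [-2/3, 0, -1]] · [[-9], [5], [11]] = [[-1], [2], [-5]].

M = [[-1], [2], [-5]]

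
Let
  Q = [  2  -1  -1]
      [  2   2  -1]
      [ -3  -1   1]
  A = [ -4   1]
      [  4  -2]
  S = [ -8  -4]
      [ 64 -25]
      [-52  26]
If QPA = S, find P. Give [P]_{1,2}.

Isolating P: multiply by Q⁻¹ from the left and A⁻¹ from the right, so P = Q⁻¹SA⁻¹.
det Q = -3, so Q⁻¹ = [[-1/3, -2/3, -1], [-1/3, 1/3, 0], [-4/3, -5/3, -2]].
A has determinant 4; A⁻¹ = [[-1/2, -1/4], [-1, -1]].
Q⁻¹S = [[12, -8], [24, -7], [8, -5]].
P = (Q⁻¹S)A⁻¹ = [[2, 5], [-5, 1], [1, 3]].

5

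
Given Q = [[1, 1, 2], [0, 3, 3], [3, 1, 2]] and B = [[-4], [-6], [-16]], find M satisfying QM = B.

M = [[-6], [-6], [4]]

Left-multiplying both sides by Q⁻¹ gives M = Q⁻¹B.
Q has determinant -6; Q⁻¹ = [[-1/2, 0, 1/2], [-3/2, 2/3, 1/2], [3/2, -1/3, -1/2]].
M = Q⁻¹B = [[-1/2, 0, 1/2], [-3/2, 2/3, 1/2], [3/2, -1/3, -1/2]] · [[-4], [-6], [-16]] = [[-6], [-6], [4]].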